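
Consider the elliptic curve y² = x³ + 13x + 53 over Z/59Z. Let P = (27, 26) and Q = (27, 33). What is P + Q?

O

The two points share x = 27 and their y-coordinates satisfy 26 + 33 ≡ 0 (mod 59), so they are inverses. Their sum is ∞.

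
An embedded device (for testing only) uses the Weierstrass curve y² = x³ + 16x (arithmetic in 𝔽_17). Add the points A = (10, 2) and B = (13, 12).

(7, 8)

(10, 2) + (13, 12). λ = (12 - 2)/(13 - 10) ≡ 10/3 mod 17. 3⁻¹ ≡ 6 (mod 17), so λ ≡ 9.
  x = λ² - 10 - 13 = 81 - 23 ≡ 7; y = λ·(10 - 7) - 2 ≡ 8. → (7, 8)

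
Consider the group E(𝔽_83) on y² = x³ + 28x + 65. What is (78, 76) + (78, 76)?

tangent at (78, 76): λ = (3·78² + 28)/(2·76) ≡ 20/69. 69⁻¹ ≡ 77 (mod 83) since 69·77 = 5313 ≡ 1, so λ ≡ 20·77 ≡ 46.
  x = λ² - 78 - 78 = 2116 - 156 ≡ 51; y = λ·(78 - 51) - 76 ≡ 4. → (51, 4)

(51, 4)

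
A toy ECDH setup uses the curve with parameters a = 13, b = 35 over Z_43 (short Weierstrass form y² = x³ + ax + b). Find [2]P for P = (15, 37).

(13, 6)

tangent at (15, 37): λ = (3·15² + 13)/(2·37) ≡ 0/31. 31⁻¹ ≡ 25 (mod 43) since 31·25 = 775 ≡ 1, so λ ≡ 0·25 ≡ 0.
  x = λ² - 15 - 15 = 0 - 30 ≡ 13; y = λ·(15 - 13) - 37 ≡ 6. → (13, 6)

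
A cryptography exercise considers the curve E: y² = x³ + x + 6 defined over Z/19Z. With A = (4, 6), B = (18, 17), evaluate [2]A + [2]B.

First 2A:
Repeated addition: build up to 2A.
2A: tangent at (4, 6): λ = (3·4² + 1)/(2·6) ≡ 11/12. 12⁻¹ ≡ 8 (mod 19), so λ ≡ 11·8 ≡ 12.
  x = λ² - 4 - 4 = 144 - 8 ≡ 3; y = λ·(4 - 3) - 6 ≡ 6. → (3, 6)
2A = (3, 6).
Next 2B:
Repeated addition: build up to 2B.
2B: tangent at (18, 17): λ = (3·18² + 1)/(2·17) ≡ 4/15. 15⁻¹ ≡ 14 (mod 19) since 15·14 = 210 ≡ 1, so λ ≡ 4·14 ≡ 18.
  x = λ² - 18 - 18 = 324 - 36 ≡ 3; y = λ·(18 - 3) - 17 ≡ 6. → (3, 6)
2B = (3, 6).
Finally 2A + 2B:
tangent at (3, 6): λ = (3·3² + 1)/(2·6) ≡ 9/12. 12⁻¹ ≡ 8 (mod 19), so λ ≡ 9·8 ≡ 15.
  x = λ² - 3 - 3 = 225 - 6 ≡ 10; y = λ·(3 - 10) - 6 ≡ 3. → (10, 3)

(10, 3)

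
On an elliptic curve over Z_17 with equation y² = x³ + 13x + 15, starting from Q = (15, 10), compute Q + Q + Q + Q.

Repeated addition: build up to 4Q.
2Q: tangent at (15, 10): λ = (3·15² + 13)/(2·10) ≡ 8/3. 3⁻¹ ≡ 6 (mod 17) since 3·6 = 18 ≡ 1, so λ ≡ 8·6 ≡ 14.
  x = λ² - 15 - 15 = 196 - 30 ≡ 13; y = λ·(15 - 13) - 10 ≡ 1. → (13, 1)
3Q: (13, 1) + (15, 10). λ = (10 - 1)/(15 - 13) ≡ 9/2 mod 17. 2⁻¹ ≡ 9 (mod 17) since 2·9 = 18 ≡ 1, so λ ≡ 13.
  x = λ² - 13 - 15 = 169 - 28 ≡ 5; y = λ·(13 - 5) - 1 ≡ 1. → (5, 1)
4Q: (5, 1) + (15, 10). λ = (10 - 1)/(15 - 5) ≡ 9/10 mod 17. 10⁻¹ ≡ 12 (mod 17), so λ ≡ 6.
  x = λ² - 5 - 15 = 36 - 20 ≡ 16; y = λ·(5 - 16) - 1 ≡ 1. → (16, 1)

(16, 1)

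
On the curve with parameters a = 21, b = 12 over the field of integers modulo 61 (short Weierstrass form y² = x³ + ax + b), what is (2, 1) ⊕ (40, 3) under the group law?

(31, 36)

(2, 1) + (40, 3). λ = (3 - 1)/(40 - 2) ≡ 2/38 mod 61. 38⁻¹ ≡ 53 (mod 61), so λ ≡ 45.
  x = λ² - 2 - 40 = 2025 - 42 ≡ 31; y = λ·(2 - 31) - 1 ≡ 36. → (31, 36)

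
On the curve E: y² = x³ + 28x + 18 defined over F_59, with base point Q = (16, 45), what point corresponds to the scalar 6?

Double-and-add on 6 = (110)₂. Start with Q = (16, 45) for the leading 1-bit.
double: tangent at (16, 45): λ = (3·16² + 28)/(2·45) ≡ 29/31. 31⁻¹ ≡ 40 (mod 59), so λ ≡ 29·40 ≡ 39.
  x = λ² - 16 - 16 = 1521 - 32 ≡ 14; y = λ·(16 - 14) - 45 ≡ 33. → (14, 33)
add Q: (14, 33) + (16, 45). λ = (45 - 33)/(16 - 14) ≡ 12/2 mod 59. 2⁻¹ ≡ 30 (mod 59), so λ ≡ 6.
  x = λ² - 14 - 16 = 36 - 30 ≡ 6; y = λ·(14 - 6) - 33 ≡ 15. → (6, 15)
double: tangent at (6, 15): λ = (3·6² + 28)/(2·15) ≡ 18/30. 30⁻¹ ≡ 2 (mod 59), so λ ≡ 18·2 ≡ 36.
  x = λ² - 6 - 6 = 1296 - 12 ≡ 45; y = λ·(6 - 45) - 15 ≡ 56. → (45, 56)

(45, 56)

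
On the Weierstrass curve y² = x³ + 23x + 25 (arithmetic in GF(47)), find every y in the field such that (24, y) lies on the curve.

none

x³ + 23x + 25 = 14401 ≡ 19 (mod 47).
19 is a non-residue mod 47; no y exists.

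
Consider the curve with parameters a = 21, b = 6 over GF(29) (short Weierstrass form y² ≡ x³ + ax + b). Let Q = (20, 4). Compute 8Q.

(28, 19)

Double-and-add on 8 = (1000)₂. Start with Q = (20, 4) for the leading 1-bit.
double: tangent at (20, 4): λ = (3·20² + 21)/(2·4) ≡ 3/8. 8⁻¹ ≡ 11 (mod 29), so λ ≡ 3·11 ≡ 4.
  x = λ² - 20 - 20 = 16 - 40 ≡ 5; y = λ·(20 - 5) - 4 ≡ 27. → (5, 27)
double: tangent at (5, 27): λ = (3·5² + 21)/(2·27) ≡ 9/25. 25⁻¹ ≡ 7 (mod 29), so λ ≡ 9·7 ≡ 5.
  x = λ² - 5 - 5 = 25 - 10 ≡ 15; y = λ·(5 - 15) - 27 ≡ 10. → (15, 10)
double: tangent at (15, 10): λ = (3·15² + 21)/(2·10) ≡ 0/20. 20⁻¹ ≡ 16 (mod 29), so λ ≡ 0·16 ≡ 0.
  x = λ² - 15 - 15 = 0 - 30 ≡ 28; y = λ·(15 - 28) - 10 ≡ 19. → (28, 19)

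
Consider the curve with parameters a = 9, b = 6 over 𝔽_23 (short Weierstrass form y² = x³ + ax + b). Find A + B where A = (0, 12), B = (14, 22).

(2, 3)

(0, 12) + (14, 22). λ = (22 - 12)/(14 - 0) ≡ 10/14 mod 23. 14⁻¹ ≡ 5 (mod 23) since 14·5 = 70 ≡ 1, so λ ≡ 4.
  x = λ² - 0 - 14 = 16 - 14 ≡ 2; y = λ·(0 - 2) - 12 ≡ 3. → (2, 3)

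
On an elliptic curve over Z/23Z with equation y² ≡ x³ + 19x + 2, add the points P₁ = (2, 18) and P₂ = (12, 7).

(4, 21)

(2, 18) + (12, 7). λ = (7 - 18)/(12 - 2) ≡ 12/10 mod 23. 10⁻¹ ≡ 7 (mod 23) since 10·7 = 70 ≡ 1, so λ ≡ 15.
  x = λ² - 2 - 12 = 225 - 14 ≡ 4; y = λ·(2 - 4) - 18 ≡ 21. → (4, 21)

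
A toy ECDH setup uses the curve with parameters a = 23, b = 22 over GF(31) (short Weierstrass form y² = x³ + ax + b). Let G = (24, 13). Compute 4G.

Double-and-add on 4 = (100)₂. Start with G = (24, 13) for the leading 1-bit.
double: tangent at (24, 13): λ = (3·24² + 23)/(2·13) ≡ 15/26. 26⁻¹ ≡ 6 (mod 31), so λ ≡ 15·6 ≡ 28.
  x = λ² - 24 - 24 = 784 - 48 ≡ 23; y = λ·(24 - 23) - 13 ≡ 15. → (23, 15)
double: tangent at (23, 15): λ = (3·23² + 23)/(2·15) ≡ 29/30. 30⁻¹ ≡ 30 (mod 31), so λ ≡ 29·30 ≡ 2.
  x = λ² - 23 - 23 = 4 - 46 ≡ 20; y = λ·(23 - 20) - 15 ≡ 22. → (20, 22)

(20, 22)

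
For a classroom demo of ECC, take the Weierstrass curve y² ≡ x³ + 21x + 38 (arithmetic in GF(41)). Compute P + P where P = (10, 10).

(12, 3)

tangent at (10, 10): λ = (3·10² + 21)/(2·10) ≡ 34/20. 20⁻¹ ≡ 39 (mod 41), so λ ≡ 34·39 ≡ 14.
  x = λ² - 10 - 10 = 196 - 20 ≡ 12; y = λ·(10 - 12) - 10 ≡ 3. → (12, 3)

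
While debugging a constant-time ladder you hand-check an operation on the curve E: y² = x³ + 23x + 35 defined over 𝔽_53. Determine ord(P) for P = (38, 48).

8

2P: tangent at (38, 48): λ = (3·38² + 23)/(2·48) ≡ 9/43. 43⁻¹ ≡ 37 (mod 53), so λ ≡ 9·37 ≡ 15.
  x = λ² - 38 - 38 = 225 - 76 ≡ 43; y = λ·(38 - 43) - 48 ≡ 36. → (43, 36)
3P: (43, 36) + (38, 48). λ = (48 - 36)/(38 - 43) ≡ 12/48 mod 53. 48⁻¹ ≡ 21 (mod 53) since 48·21 = 1008 ≡ 1, so λ ≡ 40.
  x = λ² - 43 - 38 = 1600 - 81 ≡ 35; y = λ·(43 - 35) - 36 ≡ 19. → (35, 19)
4P: (35, 19) + (38, 48). λ = (48 - 19)/(38 - 35) ≡ 29/3 mod 53. 3⁻¹ ≡ 18 (mod 53), so λ ≡ 45.
  x = λ² - 35 - 38 = 2025 - 73 ≡ 44; y = λ·(35 - 44) - 19 ≡ 0. → (44, 0)
5P: (44, 0) + (38, 48). λ = (48 - 0)/(38 - 44) ≡ 48/47 mod 53. 47⁻¹ ≡ 44 (mod 53), so λ ≡ 45.
  x = λ² - 44 - 38 = 2025 - 82 ≡ 35; y = λ·(44 - 35) - 0 ≡ 34. → (35, 34)
6P: (35, 34) + (38, 48). λ = (48 - 34)/(38 - 35) ≡ 14/3 mod 53. 3⁻¹ ≡ 18 (mod 53) since 3·18 = 54 ≡ 1, so λ ≡ 40.
  x = λ² - 35 - 38 = 1600 - 73 ≡ 43; y = λ·(35 - 43) - 34 ≡ 17. → (43, 17)
7P: (43, 17) + (38, 48). λ = (48 - 17)/(38 - 43) ≡ 31/48 mod 53. 48⁻¹ ≡ 21 (mod 53) since 48·21 = 1008 ≡ 1, so λ ≡ 15.
  x = λ² - 43 - 38 = 225 - 81 ≡ 38; y = λ·(43 - 38) - 17 ≡ 5. → (38, 5)
8P: (38, 5) + (38, 48): same x and y₁ ≡ -y₂, so the sum is O.
8P = O, so the order is 8.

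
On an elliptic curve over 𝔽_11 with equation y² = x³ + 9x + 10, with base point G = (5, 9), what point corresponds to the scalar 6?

Repeated addition: build up to 6G.
2G: tangent at (5, 9): λ = (3·5² + 9)/(2·9) ≡ 7/7. 7⁻¹ ≡ 8 (mod 11), so λ ≡ 7·8 ≡ 1.
  x = λ² - 5 - 5 = 1 - 10 ≡ 2; y = λ·(5 - 2) - 9 ≡ 5. → (2, 5)
3G: (2, 5) + (5, 9). λ = (9 - 5)/(5 - 2) ≡ 4/3 mod 11. 3⁻¹ ≡ 4 (mod 11) since 3·4 = 12 ≡ 1, so λ ≡ 5.
  x = λ² - 2 - 5 = 25 - 7 ≡ 7; y = λ·(2 - 7) - 5 ≡ 3. → (7, 3)
4G: (7, 3) + (5, 9). λ = (9 - 3)/(5 - 7) ≡ 6/9 mod 11. 9⁻¹ ≡ 5 (mod 11), so λ ≡ 8.
  x = λ² - 7 - 5 = 64 - 12 ≡ 8; y = λ·(7 - 8) - 3 ≡ 0. → (8, 0)
5G: (8, 0) + (5, 9). λ = (9 - 0)/(5 - 8) ≡ 9/8 mod 11. 8⁻¹ ≡ 7 (mod 11) since 8·7 = 56 ≡ 1, so λ ≡ 8.
  x = λ² - 8 - 5 = 64 - 13 ≡ 7; y = λ·(8 - 7) - 0 ≡ 8. → (7, 8)
6G: (7, 8) + (5, 9). λ = (9 - 8)/(5 - 7) ≡ 1/9 mod 11. 9⁻¹ ≡ 5 (mod 11), so λ ≡ 5.
  x = λ² - 7 - 5 = 25 - 12 ≡ 2; y = λ·(7 - 2) - 8 ≡ 6. → (2, 6)

(2, 6)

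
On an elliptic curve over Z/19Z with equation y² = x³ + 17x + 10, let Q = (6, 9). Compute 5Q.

(14, 16)

Repeated addition: build up to 5Q.
2Q: tangent at (6, 9): λ = (3·6² + 17)/(2·9) ≡ 11/18. 18⁻¹ ≡ 18 (mod 19), so λ ≡ 11·18 ≡ 8.
  x = λ² - 6 - 6 = 64 - 12 ≡ 14; y = λ·(6 - 14) - 9 ≡ 3. → (14, 3)
3Q: (14, 3) + (6, 9). λ = (9 - 3)/(6 - 14) ≡ 6/11 mod 19. 11⁻¹ ≡ 7 (mod 19) since 11·7 = 77 ≡ 1, so λ ≡ 4.
  x = λ² - 14 - 6 = 16 - 20 ≡ 15; y = λ·(14 - 15) - 3 ≡ 12. → (15, 12)
4Q: (15, 12) + (6, 9). λ = (9 - 12)/(6 - 15) ≡ 16/10 mod 19. 10⁻¹ ≡ 2 (mod 19), so λ ≡ 13.
  x = λ² - 15 - 6 = 169 - 21 ≡ 15; y = λ·(15 - 15) - 12 ≡ 7. → (15, 7)
5Q: (15, 7) + (6, 9). λ = (9 - 7)/(6 - 15) ≡ 2/10 mod 19. 10⁻¹ ≡ 2 (mod 19), so λ ≡ 4.
  x = λ² - 15 - 6 = 16 - 21 ≡ 14; y = λ·(15 - 14) - 7 ≡ 16. → (14, 16)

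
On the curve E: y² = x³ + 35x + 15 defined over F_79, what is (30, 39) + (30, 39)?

(50, 72)

tangent at (30, 39): λ = (3·30² + 35)/(2·39) ≡ 49/78. 78⁻¹ ≡ 78 (mod 79), so λ ≡ 49·78 ≡ 30.
  x = λ² - 30 - 30 = 900 - 60 ≡ 50; y = λ·(30 - 50) - 39 ≡ 72. → (50, 72)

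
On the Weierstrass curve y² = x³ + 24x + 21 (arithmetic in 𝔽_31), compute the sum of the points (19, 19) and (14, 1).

(6, 3)

(19, 19) + (14, 1). λ = (1 - 19)/(14 - 19) ≡ 13/26 mod 31. 26⁻¹ ≡ 6 (mod 31), so λ ≡ 16.
  x = λ² - 19 - 14 = 256 - 33 ≡ 6; y = λ·(19 - 6) - 19 ≡ 3. → (6, 3)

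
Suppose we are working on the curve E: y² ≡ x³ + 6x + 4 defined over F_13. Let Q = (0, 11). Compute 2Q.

(12, 7)

tangent at (0, 11): λ = (3·0² + 6)/(2·11) ≡ 6/9. 9⁻¹ ≡ 3 (mod 13) since 9·3 = 27 ≡ 1, so λ ≡ 6·3 ≡ 5.
  x = λ² - 0 - 0 = 25 - 0 ≡ 12; y = λ·(0 - 12) - 11 ≡ 7. → (12, 7)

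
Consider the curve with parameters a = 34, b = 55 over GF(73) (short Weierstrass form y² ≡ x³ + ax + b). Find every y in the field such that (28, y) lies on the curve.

x³ + 34x + 55 = 22959 ≡ 37 (mod 73).
Square roots of 37 mod 73: 16 and 57 (since 16² = 256 ≡ 37).

16, 57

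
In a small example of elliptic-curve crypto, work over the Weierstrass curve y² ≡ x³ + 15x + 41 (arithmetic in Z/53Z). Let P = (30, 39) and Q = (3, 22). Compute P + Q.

(30, 39) + (3, 22). λ = (22 - 39)/(3 - 30) ≡ 36/26 mod 53. 26⁻¹ ≡ 51 (mod 53) since 26·51 = 1326 ≡ 1, so λ ≡ 34.
  x = λ² - 30 - 3 = 1156 - 33 ≡ 10; y = λ·(30 - 10) - 39 ≡ 5. → (10, 5)

(10, 5)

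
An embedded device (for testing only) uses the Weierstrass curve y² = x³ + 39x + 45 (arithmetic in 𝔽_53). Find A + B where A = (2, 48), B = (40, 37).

(4, 0)

(2, 48) + (40, 37). λ = (37 - 48)/(40 - 2) ≡ 42/38 mod 53. 38⁻¹ ≡ 7 (mod 53), so λ ≡ 29.
  x = λ² - 2 - 40 = 841 - 42 ≡ 4; y = λ·(2 - 4) - 48 ≡ 0. → (4, 0)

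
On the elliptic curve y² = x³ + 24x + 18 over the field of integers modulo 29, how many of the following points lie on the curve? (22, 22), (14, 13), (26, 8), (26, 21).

(22, 22): 22² ≡ 20, rhs ≡ 0 → off.
(14, 13): 13² ≡ 24, rhs ≡ 24 → on.
(26, 8): 8² ≡ 6, rhs ≡ 6 → on.
(26, 21): 21² ≡ 6, rhs ≡ 6 → on.

3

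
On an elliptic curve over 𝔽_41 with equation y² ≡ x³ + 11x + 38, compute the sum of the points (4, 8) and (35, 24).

(39, 7)

(4, 8) + (35, 24). λ = (24 - 8)/(35 - 4) ≡ 16/31 mod 41. 31⁻¹ ≡ 4 (mod 41) since 31·4 = 124 ≡ 1, so λ ≡ 23.
  x = λ² - 4 - 35 = 529 - 39 ≡ 39; y = λ·(4 - 39) - 8 ≡ 7. → (39, 7)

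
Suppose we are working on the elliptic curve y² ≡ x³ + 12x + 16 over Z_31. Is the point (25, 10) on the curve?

y² = 10² ≡ 7; x³ + 12x + 16 = 15941 ≡ 7 (mod 31). 7 = 7.

yes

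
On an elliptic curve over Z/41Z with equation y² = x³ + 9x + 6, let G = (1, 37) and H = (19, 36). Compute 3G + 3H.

First 3G:
Repeated addition: build up to 3G.
2G: tangent at (1, 37): λ = (3·1² + 9)/(2·37) ≡ 12/33. 33⁻¹ ≡ 5 (mod 41), so λ ≡ 12·5 ≡ 19.
  x = λ² - 1 - 1 = 361 - 2 ≡ 31; y = λ·(1 - 31) - 37 ≡ 8. → (31, 8)
3G: (31, 8) + (1, 37). λ = (37 - 8)/(1 - 31) ≡ 29/11 mod 41. 11⁻¹ ≡ 15 (mod 41) since 11·15 = 165 ≡ 1, so λ ≡ 25.
  x = λ² - 31 - 1 = 625 - 32 ≡ 19; y = λ·(31 - 19) - 8 ≡ 5. → (19, 5)
3G = (19, 5).
Next 3H:
Repeated addition: build up to 3H.
2H: tangent at (19, 36): λ = (3·19² + 9)/(2·36) ≡ 26/31. 31⁻¹ ≡ 4 (mod 41) since 31·4 = 124 ≡ 1, so λ ≡ 26·4 ≡ 22.
  x = λ² - 19 - 19 = 484 - 38 ≡ 36; y = λ·(19 - 36) - 36 ≡ 0. → (36, 0)
3H: (36, 0) + (19, 36). λ = (36 - 0)/(19 - 36) ≡ 36/24 mod 41. 24⁻¹ ≡ 12 (mod 41), so λ ≡ 22.
  x = λ² - 36 - 19 = 484 - 55 ≡ 19; y = λ·(36 - 19) - 0 ≡ 5. → (19, 5)
3H = (19, 5).
Finally 3G + 3H:
tangent at (19, 5): λ = (3·19² + 9)/(2·5) ≡ 26/10. 10⁻¹ ≡ 37 (mod 41) since 10·37 = 370 ≡ 1, so λ ≡ 26·37 ≡ 19.
  x = λ² - 19 - 19 = 361 - 38 ≡ 36; y = λ·(19 - 36) - 5 ≡ 0. → (36, 0)

(36, 0)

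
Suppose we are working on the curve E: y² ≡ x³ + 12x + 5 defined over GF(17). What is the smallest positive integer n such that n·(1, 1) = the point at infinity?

7

2P: tangent at (1, 1): λ = (3·1² + 12)/(2·1) ≡ 15/2. 2⁻¹ ≡ 9 (mod 17) since 2·9 = 18 ≡ 1, so λ ≡ 15·9 ≡ 16.
  x = λ² - 1 - 1 = 256 - 2 ≡ 16; y = λ·(1 - 16) - 1 ≡ 14. → (16, 14)
3P: (16, 14) + (1, 1). λ = (1 - 14)/(1 - 16) ≡ 4/2 mod 17. 2⁻¹ ≡ 9 (mod 17) since 2·9 = 18 ≡ 1, so λ ≡ 2.
  x = λ² - 16 - 1 = 4 - 17 ≡ 4; y = λ·(16 - 4) - 14 ≡ 10. → (4, 10)
4P: (4, 10) + (1, 1). λ = (1 - 10)/(1 - 4) ≡ 8/14 mod 17. 14⁻¹ ≡ 11 (mod 17), so λ ≡ 3.
  x = λ² - 4 - 1 = 9 - 5 ≡ 4; y = λ·(4 - 4) - 10 ≡ 7. → (4, 7)
5P: (4, 7) + (1, 1). λ = (1 - 7)/(1 - 4) ≡ 11/14 mod 17. 14⁻¹ ≡ 11 (mod 17) since 14·11 = 154 ≡ 1, so λ ≡ 2.
  x = λ² - 4 - 1 = 4 - 5 ≡ 16; y = λ·(4 - 16) - 7 ≡ 3. → (16, 3)
6P: (16, 3) + (1, 1). λ = (1 - 3)/(1 - 16) ≡ 15/2 mod 17. 2⁻¹ ≡ 9 (mod 17), so λ ≡ 16.
  x = λ² - 16 - 1 = 256 - 17 ≡ 1; y = λ·(16 - 1) - 3 ≡ 16. → (1, 16)
7P: (1, 16) + (1, 1): same x and y₁ ≡ -y₂, so the sum is the point at infinity.
7P = the point at infinity, so the order is 7.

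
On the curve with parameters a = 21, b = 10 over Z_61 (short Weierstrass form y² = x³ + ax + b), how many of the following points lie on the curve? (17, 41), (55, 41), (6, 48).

(17, 41): 41² ≡ 34, rhs ≡ 34 → on.
(55, 41): 41² ≡ 34, rhs ≡ 34 → on.
(6, 48): 48² ≡ 47, rhs ≡ 47 → on.

3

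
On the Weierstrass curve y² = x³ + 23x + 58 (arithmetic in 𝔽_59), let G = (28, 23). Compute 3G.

Repeated addition: build up to 3G.
2G: tangent at (28, 23): λ = (3·28² + 23)/(2·23) ≡ 15/46. 46⁻¹ ≡ 9 (mod 59), so λ ≡ 15·9 ≡ 17.
  x = λ² - 28 - 28 = 289 - 56 ≡ 56; y = λ·(28 - 56) - 23 ≡ 32. → (56, 32)
3G: (56, 32) + (28, 23). λ = (23 - 32)/(28 - 56) ≡ 50/31 mod 59. 31⁻¹ ≡ 40 (mod 59), so λ ≡ 53.
  x = λ² - 56 - 28 = 2809 - 84 ≡ 11; y = λ·(56 - 11) - 32 ≡ 52. → (11, 52)

(11, 52)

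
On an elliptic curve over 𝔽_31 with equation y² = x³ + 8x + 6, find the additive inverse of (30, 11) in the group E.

(30, 20)

-(30, 11) = (30, -11 mod 31) = (30, 20).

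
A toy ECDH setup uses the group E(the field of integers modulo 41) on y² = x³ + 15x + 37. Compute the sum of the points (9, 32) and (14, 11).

(9, 32) + (14, 11). λ = (11 - 32)/(14 - 9) ≡ 20/5 mod 41. 5⁻¹ ≡ 33 (mod 41) since 5·33 = 165 ≡ 1, so λ ≡ 4.
  x = λ² - 9 - 14 = 16 - 23 ≡ 34; y = λ·(9 - 34) - 32 ≡ 32. → (34, 32)

(34, 32)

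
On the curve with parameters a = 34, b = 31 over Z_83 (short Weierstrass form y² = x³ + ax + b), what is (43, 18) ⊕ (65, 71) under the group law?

(53, 56)

(43, 18) + (65, 71). λ = (71 - 18)/(65 - 43) ≡ 53/22 mod 83. 22⁻¹ ≡ 34 (mod 83) since 22·34 = 748 ≡ 1, so λ ≡ 59.
  x = λ² - 43 - 65 = 3481 - 108 ≡ 53; y = λ·(43 - 53) - 18 ≡ 56. → (53, 56)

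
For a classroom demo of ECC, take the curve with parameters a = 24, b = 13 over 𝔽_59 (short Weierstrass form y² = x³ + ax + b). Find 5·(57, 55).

Write P = (57, 55).
Double-and-add on 5 = (101)₂. Start with P = (57, 55) for the leading 1-bit.
double: tangent at (57, 55): λ = (3·57² + 24)/(2·55) ≡ 36/51. 51⁻¹ ≡ 22 (mod 59), so λ ≡ 36·22 ≡ 25.
  x = λ² - 57 - 57 = 625 - 114 ≡ 39; y = λ·(57 - 39) - 55 ≡ 41. → (39, 41)
double: tangent at (39, 41): λ = (3·39² + 24)/(2·41) ≡ 44/23. 23⁻¹ ≡ 18 (mod 59) since 23·18 = 414 ≡ 1, so λ ≡ 44·18 ≡ 25.
  x = λ² - 39 - 39 = 625 - 78 ≡ 16; y = λ·(39 - 16) - 41 ≡ 3. → (16, 3)
add P: (16, 3) + (57, 55). λ = (55 - 3)/(57 - 16) ≡ 52/41 mod 59. 41⁻¹ ≡ 36 (mod 59), so λ ≡ 43.
  x = λ² - 16 - 57 = 1849 - 73 ≡ 6; y = λ·(16 - 6) - 3 ≡ 14. → (6, 14)

(6, 14)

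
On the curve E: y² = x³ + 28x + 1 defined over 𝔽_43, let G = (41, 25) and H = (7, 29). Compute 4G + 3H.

First 4G:
Double-and-add on 4 = (100)₂. Start with G = (41, 25) for the leading 1-bit.
double: tangent at (41, 25): λ = (3·41² + 28)/(2·25) ≡ 40/7. 7⁻¹ ≡ 37 (mod 43) since 7·37 = 259 ≡ 1, so λ ≡ 40·37 ≡ 18.
  x = λ² - 41 - 41 = 324 - 82 ≡ 27; y = λ·(41 - 27) - 25 ≡ 12. → (27, 12)
double: tangent at (27, 12): λ = (3·27² + 28)/(2·12) ≡ 22/24. 24⁻¹ ≡ 9 (mod 43), so λ ≡ 22·9 ≡ 26.
  x = λ² - 27 - 27 = 676 - 54 ≡ 20; y = λ·(27 - 20) - 12 ≡ 41. → (20, 41)
4G = (20, 41).
Next 3H:
Repeated addition: build up to 3H.
2H: tangent at (7, 29): λ = (3·7² + 28)/(2·29) ≡ 3/15. 15⁻¹ ≡ 23 (mod 43), so λ ≡ 3·23 ≡ 26.
  x = λ² - 7 - 7 = 676 - 14 ≡ 17; y = λ·(7 - 17) - 29 ≡ 12. → (17, 12)
3H: (17, 12) + (7, 29). λ = (29 - 12)/(7 - 17) ≡ 17/33 mod 43. 33⁻¹ ≡ 30 (mod 43), so λ ≡ 37.
  x = λ² - 17 - 7 = 1369 - 24 ≡ 12; y = λ·(17 - 12) - 12 ≡ 1. → (12, 1)
3H = (12, 1).
Finally 4G + 3H:
(20, 41) + (12, 1). λ = (1 - 41)/(12 - 20) ≡ 3/35 mod 43. 35⁻¹ ≡ 16 (mod 43), so λ ≡ 5.
  x = λ² - 20 - 12 = 25 - 32 ≡ 36; y = λ·(20 - 36) - 41 ≡ 8. → (36, 8)

(36, 8)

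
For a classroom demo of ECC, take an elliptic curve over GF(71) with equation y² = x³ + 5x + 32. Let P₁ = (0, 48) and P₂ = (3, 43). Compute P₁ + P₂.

(0, 48) + (3, 43). λ = (43 - 48)/(3 - 0) ≡ 66/3 mod 71. 3⁻¹ ≡ 24 (mod 71), so λ ≡ 22.
  x = λ² - 0 - 3 = 484 - 3 ≡ 55; y = λ·(0 - 55) - 48 ≡ 20. → (55, 20)

(55, 20)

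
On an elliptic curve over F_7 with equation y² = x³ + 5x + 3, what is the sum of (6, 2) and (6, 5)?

O

The two points share x = 6 and their y-coordinates satisfy 2 + 5 ≡ 0 (mod 7), so they are inverses. Their sum is O.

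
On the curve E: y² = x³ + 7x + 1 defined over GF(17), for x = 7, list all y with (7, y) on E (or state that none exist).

x³ + 7x + 1 = 393 ≡ 2 (mod 17).
Square roots of 2 mod 17: 6 and 11 (since 6² = 36 ≡ 2).

6, 11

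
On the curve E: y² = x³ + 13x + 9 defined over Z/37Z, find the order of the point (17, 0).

2

2P: (17, 0) + (17, 0): same x and y₁ ≡ -y₂, so the sum is O.
2P = O, so the order is 2.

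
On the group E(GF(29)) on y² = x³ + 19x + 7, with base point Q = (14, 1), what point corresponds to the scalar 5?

(12, 7)

Double-and-add on 5 = (101)₂. Start with Q = (14, 1) for the leading 1-bit.
double: tangent at (14, 1): λ = (3·14² + 19)/(2·1) ≡ 27/2. 2⁻¹ ≡ 15 (mod 29), so λ ≡ 27·15 ≡ 28.
  x = λ² - 14 - 14 = 784 - 28 ≡ 2; y = λ·(14 - 2) - 1 ≡ 16. → (2, 16)
double: tangent at (2, 16): λ = (3·2² + 19)/(2·16) ≡ 2/3. 3⁻¹ ≡ 10 (mod 29), so λ ≡ 2·10 ≡ 20.
  x = λ² - 2 - 2 = 400 - 4 ≡ 19; y = λ·(2 - 19) - 16 ≡ 21. → (19, 21)
add Q: (19, 21) + (14, 1). λ = (1 - 21)/(14 - 19) ≡ 9/24 mod 29. 24⁻¹ ≡ 23 (mod 29) since 24·23 = 552 ≡ 1, so λ ≡ 4.
  x = λ² - 19 - 14 = 16 - 33 ≡ 12; y = λ·(19 - 12) - 21 ≡ 7. → (12, 7)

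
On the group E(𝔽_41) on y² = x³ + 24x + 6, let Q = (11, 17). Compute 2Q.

(39, 14)

tangent at (11, 17): λ = (3·11² + 24)/(2·17) ≡ 18/34. 34⁻¹ ≡ 35 (mod 41), so λ ≡ 18·35 ≡ 15.
  x = λ² - 11 - 11 = 225 - 22 ≡ 39; y = λ·(11 - 39) - 17 ≡ 14. → (39, 14)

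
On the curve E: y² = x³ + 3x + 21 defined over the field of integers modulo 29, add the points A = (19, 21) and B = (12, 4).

(19, 21) + (12, 4). λ = (4 - 21)/(12 - 19) ≡ 12/22 mod 29. 22⁻¹ ≡ 4 (mod 29) since 22·4 = 88 ≡ 1, so λ ≡ 19.
  x = λ² - 19 - 12 = 361 - 31 ≡ 11; y = λ·(19 - 11) - 21 ≡ 15. → (11, 15)

(11, 15)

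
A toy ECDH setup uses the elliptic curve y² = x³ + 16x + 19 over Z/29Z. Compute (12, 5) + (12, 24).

O

The two points share x = 12 and their y-coordinates satisfy 5 + 24 ≡ 0 (mod 29), so they are inverses. Their sum is the point at infinity.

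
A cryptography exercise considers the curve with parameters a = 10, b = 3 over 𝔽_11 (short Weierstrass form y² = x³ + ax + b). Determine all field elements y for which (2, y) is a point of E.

x³ + 10x + 3 = 31 ≡ 9 (mod 11).
Square roots of 9 mod 11: 3 and 8 (since 3² = 9 ≡ 9).

3, 8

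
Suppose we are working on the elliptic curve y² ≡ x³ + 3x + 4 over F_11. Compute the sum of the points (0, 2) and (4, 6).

(8, 1)

(0, 2) + (4, 6). λ = (6 - 2)/(4 - 0) ≡ 4/4 mod 11. 4⁻¹ ≡ 3 (mod 11) since 4·3 = 12 ≡ 1, so λ ≡ 1.
  x = λ² - 0 - 4 = 1 - 4 ≡ 8; y = λ·(0 - 8) - 2 ≡ 1. → (8, 1)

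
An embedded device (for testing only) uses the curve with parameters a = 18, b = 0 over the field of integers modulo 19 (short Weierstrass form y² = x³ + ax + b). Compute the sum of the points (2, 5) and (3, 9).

(2, 5) + (3, 9). λ = (9 - 5)/(3 - 2) ≡ 4/1 mod 19. 1⁻¹ ≡ 1 (mod 19), so λ ≡ 4.
  x = λ² - 2 - 3 = 16 - 5 ≡ 11; y = λ·(2 - 11) - 5 ≡ 16. → (11, 16)

(11, 16)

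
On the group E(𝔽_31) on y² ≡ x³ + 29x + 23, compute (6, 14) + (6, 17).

O

The two points share x = 6 and their y-coordinates satisfy 14 + 17 ≡ 0 (mod 31), so they are inverses. Their sum is 𝒪.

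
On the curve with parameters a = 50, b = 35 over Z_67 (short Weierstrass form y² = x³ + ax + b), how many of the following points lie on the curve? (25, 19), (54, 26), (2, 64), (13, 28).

(25, 19): 19² ≡ 26, rhs ≡ 26 → on.
(54, 26): 26² ≡ 6, rhs ≡ 2 → off.
(2, 64): 64² ≡ 9, rhs ≡ 9 → on.
(13, 28): 28² ≡ 47, rhs ≡ 1 → off.

2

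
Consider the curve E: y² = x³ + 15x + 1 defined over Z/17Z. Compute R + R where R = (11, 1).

tangent at (11, 1): λ = (3·11² + 15)/(2·1) ≡ 4/2. 2⁻¹ ≡ 9 (mod 17), so λ ≡ 4·9 ≡ 2.
  x = λ² - 11 - 11 = 4 - 22 ≡ 16; y = λ·(11 - 16) - 1 ≡ 6. → (16, 6)

(16, 6)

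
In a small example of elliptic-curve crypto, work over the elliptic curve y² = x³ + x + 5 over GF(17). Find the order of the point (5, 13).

2P: tangent at (5, 13): λ = (3·5² + 1)/(2·13) ≡ 8/9. 9⁻¹ ≡ 2 (mod 17), so λ ≡ 8·2 ≡ 16.
  x = λ² - 5 - 5 = 256 - 10 ≡ 8; y = λ·(5 - 8) - 13 ≡ 7. → (8, 7)
3P: (8, 7) + (5, 13). λ = (13 - 7)/(5 - 8) ≡ 6/14 mod 17. 14⁻¹ ≡ 11 (mod 17), so λ ≡ 15.
  x = λ² - 8 - 5 = 225 - 13 ≡ 8; y = λ·(8 - 8) - 7 ≡ 10. → (8, 10)
4P: (8, 10) + (5, 13). λ = (13 - 10)/(5 - 8) ≡ 3/14 mod 17. 14⁻¹ ≡ 11 (mod 17) since 14·11 = 154 ≡ 1, so λ ≡ 16.
  x = λ² - 8 - 5 = 256 - 13 ≡ 5; y = λ·(8 - 5) - 10 ≡ 4. → (5, 4)
5P: (5, 4) + (5, 13): same x and y₁ ≡ -y₂, so the sum is O.
5P = O, so the order is 5.

5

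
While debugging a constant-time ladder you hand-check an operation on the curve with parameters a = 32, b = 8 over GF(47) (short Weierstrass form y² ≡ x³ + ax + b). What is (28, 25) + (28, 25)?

tangent at (28, 25): λ = (3·28² + 32)/(2·25) ≡ 34/3. 3⁻¹ ≡ 16 (mod 47), so λ ≡ 34·16 ≡ 27.
  x = λ² - 28 - 28 = 729 - 56 ≡ 15; y = λ·(28 - 15) - 25 ≡ 44. → (15, 44)

(15, 44)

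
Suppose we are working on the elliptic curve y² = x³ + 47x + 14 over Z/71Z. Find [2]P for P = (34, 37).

tangent at (34, 37): λ = (3·34² + 47)/(2·37) ≡ 36/3. 3⁻¹ ≡ 24 (mod 71) since 3·24 = 72 ≡ 1, so λ ≡ 36·24 ≡ 12.
  x = λ² - 34 - 34 = 144 - 68 ≡ 5; y = λ·(34 - 5) - 37 ≡ 27. → (5, 27)

(5, 27)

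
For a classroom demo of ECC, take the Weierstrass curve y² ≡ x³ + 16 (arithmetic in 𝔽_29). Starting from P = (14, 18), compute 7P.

(4, 14)

Double-and-add on 7 = (111)₂. Start with P = (14, 18) for the leading 1-bit.
double: tangent at (14, 18): λ = (3·14² + 0)/(2·18) ≡ 8/7. 7⁻¹ ≡ 25 (mod 29), so λ ≡ 8·25 ≡ 26.
  x = λ² - 14 - 14 = 676 - 28 ≡ 10; y = λ·(14 - 10) - 18 ≡ 28. → (10, 28)
add P: (10, 28) + (14, 18). λ = (18 - 28)/(14 - 10) ≡ 19/4 mod 29. 4⁻¹ ≡ 22 (mod 29), so λ ≡ 12.
  x = λ² - 10 - 14 = 144 - 24 ≡ 4; y = λ·(10 - 4) - 28 ≡ 15. → (4, 15)
double: tangent at (4, 15): λ = (3·4² + 0)/(2·15) ≡ 19/1. 1⁻¹ ≡ 1 (mod 29) since 1·1 = 1 ≡ 1, so λ ≡ 19·1 ≡ 19.
  x = λ² - 4 - 4 = 361 - 8 ≡ 5; y = λ·(4 - 5) - 15 ≡ 24. → (5, 24)
add P: (5, 24) + (14, 18). λ = (18 - 24)/(14 - 5) ≡ 23/9 mod 29. 9⁻¹ ≡ 13 (mod 29) since 9·13 = 117 ≡ 1, so λ ≡ 9.
  x = λ² - 5 - 14 = 81 - 19 ≡ 4; y = λ·(5 - 4) - 24 ≡ 14. → (4, 14)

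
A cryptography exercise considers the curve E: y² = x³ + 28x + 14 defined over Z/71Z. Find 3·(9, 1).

Write G = (9, 1).
Repeated addition: build up to 3G.
2G: tangent at (9, 1): λ = (3·9² + 28)/(2·1) ≡ 58/2. 2⁻¹ ≡ 36 (mod 71), so λ ≡ 58·36 ≡ 29.
  x = λ² - 9 - 9 = 841 - 18 ≡ 42; y = λ·(9 - 42) - 1 ≡ 36. → (42, 36)
3G: (42, 36) + (9, 1). λ = (1 - 36)/(9 - 42) ≡ 36/38 mod 71. 38⁻¹ ≡ 43 (mod 71), so λ ≡ 57.
  x = λ² - 42 - 9 = 3249 - 51 ≡ 3; y = λ·(42 - 3) - 36 ≡ 57. → (3, 57)

(3, 57)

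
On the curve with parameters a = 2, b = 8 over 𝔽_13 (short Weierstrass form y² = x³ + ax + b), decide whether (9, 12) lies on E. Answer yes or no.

yes

y² = 12² ≡ 1; x³ + 2x + 8 = 755 ≡ 1 (mod 13). 1 = 1.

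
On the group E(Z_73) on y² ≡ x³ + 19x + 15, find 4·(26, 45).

(14, 18)

Write Q = (26, 45).
Double-and-add on 4 = (100)₂. Start with Q = (26, 45) for the leading 1-bit.
double: tangent at (26, 45): λ = (3·26² + 19)/(2·45) ≡ 3/17. 17⁻¹ ≡ 43 (mod 73) since 17·43 = 731 ≡ 1, so λ ≡ 3·43 ≡ 56.
  x = λ² - 26 - 26 = 3136 - 52 ≡ 18; y = λ·(26 - 18) - 45 ≡ 38. → (18, 38)
double: tangent at (18, 38): λ = (3·18² + 19)/(2·38) ≡ 42/3. 3⁻¹ ≡ 49 (mod 73), so λ ≡ 42·49 ≡ 14.
  x = λ² - 18 - 18 = 196 - 36 ≡ 14; y = λ·(18 - 14) - 38 ≡ 18. → (14, 18)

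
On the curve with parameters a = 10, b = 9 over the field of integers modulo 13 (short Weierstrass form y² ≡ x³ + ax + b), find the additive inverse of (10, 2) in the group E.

-(10, 2) = (10, -2 mod 13) = (10, 11).

(10, 11)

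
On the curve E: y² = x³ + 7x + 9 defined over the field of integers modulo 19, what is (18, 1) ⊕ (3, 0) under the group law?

(4, 5)

(18, 1) + (3, 0). λ = (0 - 1)/(3 - 18) ≡ 18/4 mod 19. 4⁻¹ ≡ 5 (mod 19), so λ ≡ 14.
  x = λ² - 18 - 3 = 196 - 21 ≡ 4; y = λ·(18 - 4) - 1 ≡ 5. → (4, 5)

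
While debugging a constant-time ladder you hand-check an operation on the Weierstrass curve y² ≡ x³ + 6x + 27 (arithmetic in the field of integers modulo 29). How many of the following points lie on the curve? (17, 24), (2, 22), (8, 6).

(17, 24): 24² ≡ 25, rhs ≡ 25 → on.
(2, 22): 22² ≡ 20, rhs ≡ 18 → off.
(8, 6): 6² ≡ 7, rhs ≡ 7 → on.

2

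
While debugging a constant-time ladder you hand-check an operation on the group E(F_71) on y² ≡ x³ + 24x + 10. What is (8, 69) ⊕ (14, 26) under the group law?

(55, 43)

(8, 69) + (14, 26). λ = (26 - 69)/(14 - 8) ≡ 28/6 mod 71. 6⁻¹ ≡ 12 (mod 71), so λ ≡ 52.
  x = λ² - 8 - 14 = 2704 - 22 ≡ 55; y = λ·(8 - 55) - 69 ≡ 43. → (55, 43)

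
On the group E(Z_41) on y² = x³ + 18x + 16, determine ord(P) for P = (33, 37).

2P: tangent at (33, 37): λ = (3·33² + 18)/(2·37) ≡ 5/33. 33⁻¹ ≡ 5 (mod 41), so λ ≡ 5·5 ≡ 25.
  x = λ² - 33 - 33 = 625 - 66 ≡ 26; y = λ·(33 - 26) - 37 ≡ 15. → (26, 15)
3P: (26, 15) + (33, 37). λ = (37 - 15)/(33 - 26) ≡ 22/7 mod 41. 7⁻¹ ≡ 6 (mod 41), so λ ≡ 9.
  x = λ² - 26 - 33 = 81 - 59 ≡ 22; y = λ·(26 - 22) - 15 ≡ 21. → (22, 21)
4P: (22, 21) + (33, 37). λ = (37 - 21)/(33 - 22) ≡ 16/11 mod 41. 11⁻¹ ≡ 15 (mod 41) since 11·15 = 165 ≡ 1, so λ ≡ 35.
  x = λ² - 22 - 33 = 1225 - 55 ≡ 22; y = λ·(22 - 22) - 21 ≡ 20. → (22, 20)
5P: (22, 20) + (33, 37). λ = (37 - 20)/(33 - 22) ≡ 17/11 mod 41. 11⁻¹ ≡ 15 (mod 41), so λ ≡ 9.
  x = λ² - 22 - 33 = 81 - 55 ≡ 26; y = λ·(22 - 26) - 20 ≡ 26. → (26, 26)
6P: (26, 26) + (33, 37). λ = (37 - 26)/(33 - 26) ≡ 11/7 mod 41. 7⁻¹ ≡ 6 (mod 41) since 7·6 = 42 ≡ 1, so λ ≡ 25.
  x = λ² - 26 - 33 = 625 - 59 ≡ 33; y = λ·(26 - 33) - 26 ≡ 4. → (33, 4)
7P: (33, 4) + (33, 37): same x and y₁ ≡ -y₂, so the sum is ∞.
7P = ∞, so the order is 7.

7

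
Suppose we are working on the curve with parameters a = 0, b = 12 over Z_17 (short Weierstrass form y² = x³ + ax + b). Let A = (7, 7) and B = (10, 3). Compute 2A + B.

(13, 4)

First 2A:
Repeated addition: build up to 2A.
2A: tangent at (7, 7): λ = (3·7² + 0)/(2·7) ≡ 11/14. 14⁻¹ ≡ 11 (mod 17), so λ ≡ 11·11 ≡ 2.
  x = λ² - 7 - 7 = 4 - 14 ≡ 7; y = λ·(7 - 7) - 7 ≡ 10. → (7, 10)
2A = (7, 10).
Finally 2A + B:
(7, 10) + (10, 3). λ = (3 - 10)/(10 - 7) ≡ 10/3 mod 17. 3⁻¹ ≡ 6 (mod 17), so λ ≡ 9.
  x = λ² - 7 - 10 = 81 - 17 ≡ 13; y = λ·(7 - 13) - 10 ≡ 4. → (13, 4)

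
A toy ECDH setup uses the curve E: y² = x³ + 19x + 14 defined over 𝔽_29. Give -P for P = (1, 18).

-(1, 18) = (1, -18 mod 29) = (1, 11).

(1, 11)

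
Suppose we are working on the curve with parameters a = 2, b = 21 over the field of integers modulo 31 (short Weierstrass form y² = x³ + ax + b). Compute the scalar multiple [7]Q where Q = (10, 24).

Repeated addition: build up to 7Q.
2Q: tangent at (10, 24): λ = (3·10² + 2)/(2·24) ≡ 23/17. 17⁻¹ ≡ 11 (mod 31) since 17·11 = 187 ≡ 1, so λ ≡ 23·11 ≡ 5.
  x = λ² - 10 - 10 = 25 - 20 ≡ 5; y = λ·(10 - 5) - 24 ≡ 1. → (5, 1)
3Q: (5, 1) + (10, 24). λ = (24 - 1)/(10 - 5) ≡ 23/5 mod 31. 5⁻¹ ≡ 25 (mod 31), so λ ≡ 17.
  x = λ² - 5 - 10 = 289 - 15 ≡ 26; y = λ·(5 - 26) - 1 ≡ 14. → (26, 14)
4Q: (26, 14) + (10, 24). λ = (24 - 14)/(10 - 26) ≡ 10/15 mod 31. 15⁻¹ ≡ 29 (mod 31), so λ ≡ 11.
  x = λ² - 26 - 10 = 121 - 36 ≡ 23; y = λ·(26 - 23) - 14 ≡ 19. → (23, 19)
5Q: (23, 19) + (10, 24). λ = (24 - 19)/(10 - 23) ≡ 5/18 mod 31. 18⁻¹ ≡ 19 (mod 31), so λ ≡ 2.
  x = λ² - 23 - 10 = 4 - 33 ≡ 2; y = λ·(23 - 2) - 19 ≡ 23. → (2, 23)
6Q: (2, 23) + (10, 24). λ = (24 - 23)/(10 - 2) ≡ 1/8 mod 31. 8⁻¹ ≡ 4 (mod 31) since 8·4 = 32 ≡ 1, so λ ≡ 4.
  x = λ² - 2 - 10 = 16 - 12 ≡ 4; y = λ·(2 - 4) - 23 ≡ 0. → (4, 0)
7Q: (4, 0) + (10, 24). λ = (24 - 0)/(10 - 4) ≡ 24/6 mod 31. 6⁻¹ ≡ 26 (mod 31), so λ ≡ 4.
  x = λ² - 4 - 10 = 16 - 14 ≡ 2; y = λ·(4 - 2) - 0 ≡ 8. → (2, 8)

(2, 8)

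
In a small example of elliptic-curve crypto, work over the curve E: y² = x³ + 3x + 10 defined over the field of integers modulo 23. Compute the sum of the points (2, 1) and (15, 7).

(2, 1) + (15, 7). λ = (7 - 1)/(15 - 2) ≡ 6/13 mod 23. 13⁻¹ ≡ 16 (mod 23) since 13·16 = 208 ≡ 1, so λ ≡ 4.
  x = λ² - 2 - 15 = 16 - 17 ≡ 22; y = λ·(2 - 22) - 1 ≡ 11. → (22, 11)

(22, 11)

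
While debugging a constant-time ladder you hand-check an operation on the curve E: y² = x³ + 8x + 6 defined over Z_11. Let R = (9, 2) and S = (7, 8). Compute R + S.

(9, 2) + (7, 8). λ = (8 - 2)/(7 - 9) ≡ 6/9 mod 11. 9⁻¹ ≡ 5 (mod 11), so λ ≡ 8.
  x = λ² - 9 - 7 = 64 - 16 ≡ 4; y = λ·(9 - 4) - 2 ≡ 5. → (4, 5)

(4, 5)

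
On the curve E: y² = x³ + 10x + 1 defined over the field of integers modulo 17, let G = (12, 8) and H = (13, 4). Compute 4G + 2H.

(13, 4)

First 4G:
Repeated addition: build up to 4G.
2G: tangent at (12, 8): λ = (3·12² + 10)/(2·8) ≡ 0/16. 16⁻¹ ≡ 16 (mod 17), so λ ≡ 0·16 ≡ 0.
  x = λ² - 12 - 12 = 0 - 24 ≡ 10; y = λ·(12 - 10) - 8 ≡ 9. → (10, 9)
3G: (10, 9) + (12, 8). λ = (8 - 9)/(12 - 10) ≡ 16/2 mod 17. 2⁻¹ ≡ 9 (mod 17), so λ ≡ 8.
  x = λ² - 10 - 12 = 64 - 22 ≡ 8; y = λ·(10 - 8) - 9 ≡ 7. → (8, 7)
4G: (8, 7) + (12, 8). λ = (8 - 7)/(12 - 8) ≡ 1/4 mod 17. 4⁻¹ ≡ 13 (mod 17) since 4·13 = 52 ≡ 1, so λ ≡ 13.
  x = λ² - 8 - 12 = 169 - 20 ≡ 13; y = λ·(8 - 13) - 7 ≡ 13. → (13, 13)
4G = (13, 13).
Next 2H:
Repeated addition: build up to 2H.
2H: tangent at (13, 4): λ = (3·13² + 10)/(2·4) ≡ 7/8. 8⁻¹ ≡ 15 (mod 17) since 8·15 = 120 ≡ 1, so λ ≡ 7·15 ≡ 3.
  x = λ² - 13 - 13 = 9 - 26 ≡ 0; y = λ·(13 - 0) - 4 ≡ 1. → (0, 1)
2H = (0, 1).
Finally 4G + 2H:
(13, 13) + (0, 1). λ = (1 - 13)/(0 - 13) ≡ 5/4 mod 17. 4⁻¹ ≡ 13 (mod 17), so λ ≡ 14.
  x = λ² - 13 - 0 = 196 - 13 ≡ 13; y = λ·(13 - 13) - 13 ≡ 4. → (13, 4)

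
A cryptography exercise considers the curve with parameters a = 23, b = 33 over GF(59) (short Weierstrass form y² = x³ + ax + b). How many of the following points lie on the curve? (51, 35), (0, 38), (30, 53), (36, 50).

2

(51, 35): 35² ≡ 45, rhs ≡ 45 → on.
(0, 38): 38² ≡ 28, rhs ≡ 33 → off.
(30, 53): 53² ≡ 36, rhs ≡ 52 → off.
(36, 50): 50² ≡ 22, rhs ≡ 22 → on.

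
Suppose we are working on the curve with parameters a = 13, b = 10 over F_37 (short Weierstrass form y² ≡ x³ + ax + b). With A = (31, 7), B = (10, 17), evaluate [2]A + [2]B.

First 2A:
Repeated addition: build up to 2A.
2A: tangent at (31, 7): λ = (3·31² + 13)/(2·7) ≡ 10/14. 14⁻¹ ≡ 8 (mod 37), so λ ≡ 10·8 ≡ 6.
  x = λ² - 31 - 31 = 36 - 62 ≡ 11; y = λ·(31 - 11) - 7 ≡ 2. → (11, 2)
2A = (11, 2).
Next 2B:
Repeated addition: build up to 2B.
2B: tangent at (10, 17): λ = (3·10² + 13)/(2·17) ≡ 17/34. 34⁻¹ ≡ 12 (mod 37) since 34·12 = 408 ≡ 1, so λ ≡ 17·12 ≡ 19.
  x = λ² - 10 - 10 = 361 - 20 ≡ 8; y = λ·(10 - 8) - 17 ≡ 21. → (8, 21)
2B = (8, 21).
Finally 2A + 2B:
(11, 2) + (8, 21). λ = (21 - 2)/(8 - 11) ≡ 19/34 mod 37. 34⁻¹ ≡ 12 (mod 37), so λ ≡ 6.
  x = λ² - 11 - 8 = 36 - 19 ≡ 17; y = λ·(11 - 17) - 2 ≡ 36. → (17, 36)

(17, 36)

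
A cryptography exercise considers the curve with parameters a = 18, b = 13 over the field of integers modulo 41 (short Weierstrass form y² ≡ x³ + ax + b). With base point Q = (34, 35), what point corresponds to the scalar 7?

Double-and-add on 7 = (111)₂. Start with Q = (34, 35) for the leading 1-bit.
double: tangent at (34, 35): λ = (3·34² + 18)/(2·35) ≡ 1/29. 29⁻¹ ≡ 17 (mod 41), so λ ≡ 1·17 ≡ 17.
  x = λ² - 34 - 34 = 289 - 68 ≡ 16; y = λ·(34 - 16) - 35 ≡ 25. → (16, 25)
add Q: (16, 25) + (34, 35). λ = (35 - 25)/(34 - 16) ≡ 10/18 mod 41. 18⁻¹ ≡ 16 (mod 41), so λ ≡ 37.
  x = λ² - 16 - 34 = 1369 - 50 ≡ 7; y = λ·(16 - 7) - 25 ≡ 21. → (7, 21)
double: tangent at (7, 21): λ = (3·7² + 18)/(2·21) ≡ 1/1. 1⁻¹ ≡ 1 (mod 41), so λ ≡ 1·1 ≡ 1.
  x = λ² - 7 - 7 = 1 - 14 ≡ 28; y = λ·(7 - 28) - 21 ≡ 40. → (28, 40)
add Q: (28, 40) + (34, 35). λ = (35 - 40)/(34 - 28) ≡ 36/6 mod 41. 6⁻¹ ≡ 7 (mod 41), so λ ≡ 6.
  x = λ² - 28 - 34 = 36 - 62 ≡ 15; y = λ·(28 - 15) - 40 ≡ 38. → (15, 38)

(15, 38)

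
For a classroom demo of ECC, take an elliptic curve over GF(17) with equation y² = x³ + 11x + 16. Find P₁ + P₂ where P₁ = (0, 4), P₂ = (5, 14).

(16, 15)

(0, 4) + (5, 14). λ = (14 - 4)/(5 - 0) ≡ 10/5 mod 17. 5⁻¹ ≡ 7 (mod 17) since 5·7 = 35 ≡ 1, so λ ≡ 2.
  x = λ² - 0 - 5 = 4 - 5 ≡ 16; y = λ·(0 - 16) - 4 ≡ 15. → (16, 15)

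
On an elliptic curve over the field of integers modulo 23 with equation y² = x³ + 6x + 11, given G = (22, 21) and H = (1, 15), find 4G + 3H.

(9, 14)

First 4G:
Repeated addition: build up to 4G.
2G: tangent at (22, 21): λ = (3·22² + 6)/(2·21) ≡ 9/19. 19⁻¹ ≡ 17 (mod 23) since 19·17 = 323 ≡ 1, so λ ≡ 9·17 ≡ 15.
  x = λ² - 22 - 22 = 225 - 44 ≡ 20; y = λ·(22 - 20) - 21 ≡ 9. → (20, 9)
3G: (20, 9) + (22, 21). λ = (21 - 9)/(22 - 20) ≡ 12/2 mod 23. 2⁻¹ ≡ 12 (mod 23), so λ ≡ 6.
  x = λ² - 20 - 22 = 36 - 42 ≡ 17; y = λ·(20 - 17) - 9 ≡ 9. → (17, 9)
4G: (17, 9) + (22, 21). λ = (21 - 9)/(22 - 17) ≡ 12/5 mod 23. 5⁻¹ ≡ 14 (mod 23), so λ ≡ 7.
  x = λ² - 17 - 22 = 49 - 39 ≡ 10; y = λ·(17 - 10) - 9 ≡ 17. → (10, 17)
4G = (10, 17).
Next 3H:
Repeated addition: build up to 3H.
2H: tangent at (1, 15): λ = (3·1² + 6)/(2·15) ≡ 9/7. 7⁻¹ ≡ 10 (mod 23), so λ ≡ 9·10 ≡ 21.
  x = λ² - 1 - 1 = 441 - 2 ≡ 2; y = λ·(1 - 2) - 15 ≡ 10. → (2, 10)
3H: (2, 10) + (1, 15). λ = (15 - 10)/(1 - 2) ≡ 5/22 mod 23. 22⁻¹ ≡ 22 (mod 23) since 22·22 = 484 ≡ 1, so λ ≡ 18.
  x = λ² - 2 - 1 = 324 - 3 ≡ 22; y = λ·(2 - 22) - 10 ≡ 21. → (22, 21)
3H = (22, 21).
Finally 4G + 3H:
(10, 17) + (22, 21). λ = (21 - 17)/(22 - 10) ≡ 4/12 mod 23. 12⁻¹ ≡ 2 (mod 23) since 12·2 = 24 ≡ 1, so λ ≡ 8.
  x = λ² - 10 - 22 = 64 - 32 ≡ 9; y = λ·(10 - 9) - 17 ≡ 14. → (9, 14)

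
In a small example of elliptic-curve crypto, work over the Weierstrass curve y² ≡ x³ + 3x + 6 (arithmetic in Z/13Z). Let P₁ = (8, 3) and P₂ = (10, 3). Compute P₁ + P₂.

(8, 3) + (10, 3). λ = (3 - 3)/(10 - 8) ≡ 0/2 mod 13. 2⁻¹ ≡ 7 (mod 13), so λ ≡ 0.
  x = λ² - 8 - 10 = 0 - 18 ≡ 8; y = λ·(8 - 8) - 3 ≡ 10. → (8, 10)

(8, 10)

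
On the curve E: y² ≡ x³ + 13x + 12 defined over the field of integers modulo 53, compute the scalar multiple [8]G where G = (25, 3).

Repeated addition: build up to 8G.
2G: tangent at (25, 3): λ = (3·25² + 13)/(2·3) ≡ 33/6. 6⁻¹ ≡ 9 (mod 53) since 6·9 = 54 ≡ 1, so λ ≡ 33·9 ≡ 32.
  x = λ² - 25 - 25 = 1024 - 50 ≡ 20; y = λ·(25 - 20) - 3 ≡ 51. → (20, 51)
3G: (20, 51) + (25, 3). λ = (3 - 51)/(25 - 20) ≡ 5/5 mod 53. 5⁻¹ ≡ 32 (mod 53), so λ ≡ 1.
  x = λ² - 20 - 25 = 1 - 45 ≡ 9; y = λ·(20 - 9) - 51 ≡ 13. → (9, 13)
4G: (9, 13) + (25, 3). λ = (3 - 13)/(25 - 9) ≡ 43/16 mod 53. 16⁻¹ ≡ 10 (mod 53), so λ ≡ 6.
  x = λ² - 9 - 25 = 36 - 34 ≡ 2; y = λ·(9 - 2) - 13 ≡ 29. → (2, 29)
5G: (2, 29) + (25, 3). λ = (3 - 29)/(25 - 2) ≡ 27/23 mod 53. 23⁻¹ ≡ 30 (mod 53) since 23·30 = 690 ≡ 1, so λ ≡ 15.
  x = λ² - 2 - 25 = 225 - 27 ≡ 39; y = λ·(2 - 39) - 29 ≡ 52. → (39, 52)
6G: (39, 52) + (25, 3). λ = (3 - 52)/(25 - 39) ≡ 4/39 mod 53. 39⁻¹ ≡ 34 (mod 53) since 39·34 = 1326 ≡ 1, so λ ≡ 30.
  x = λ² - 39 - 25 = 900 - 64 ≡ 41; y = λ·(39 - 41) - 52 ≡ 47. → (41, 47)
7G: (41, 47) + (25, 3). λ = (3 - 47)/(25 - 41) ≡ 9/37 mod 53. 37⁻¹ ≡ 43 (mod 53), so λ ≡ 16.
  x = λ² - 41 - 25 = 256 - 66 ≡ 31; y = λ·(41 - 31) - 47 ≡ 7. → (31, 7)
8G: (31, 7) + (25, 3). λ = (3 - 7)/(25 - 31) ≡ 49/47 mod 53. 47⁻¹ ≡ 44 (mod 53) since 47·44 = 2068 ≡ 1, so λ ≡ 36.
  x = λ² - 31 - 25 = 1296 - 56 ≡ 21; y = λ·(31 - 21) - 7 ≡ 35. → (21, 35)

(21, 35)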